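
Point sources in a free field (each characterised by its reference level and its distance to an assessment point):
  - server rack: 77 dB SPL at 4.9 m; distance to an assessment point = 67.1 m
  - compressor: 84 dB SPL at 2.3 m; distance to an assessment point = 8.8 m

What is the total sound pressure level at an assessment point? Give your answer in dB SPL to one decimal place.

First find each source's level at the receiver (point-source: −20·log₁₀(r/r_ref)), then combine on an intensity basis.
server rack: 77 − 20·log₁₀(67.1/4.9) = 77 − 22.73 = 54.27 dB SPL.
compressor: 84 − 20·log₁₀(8.8/2.3) = 84 − 11.66 = 72.34 dB SPL.
Σ 10^(L/10) = 1.743e+07 → L_total = 10·log₁₀(1.743e+07) = 72.41 dB SPL.

72.4 dB SPL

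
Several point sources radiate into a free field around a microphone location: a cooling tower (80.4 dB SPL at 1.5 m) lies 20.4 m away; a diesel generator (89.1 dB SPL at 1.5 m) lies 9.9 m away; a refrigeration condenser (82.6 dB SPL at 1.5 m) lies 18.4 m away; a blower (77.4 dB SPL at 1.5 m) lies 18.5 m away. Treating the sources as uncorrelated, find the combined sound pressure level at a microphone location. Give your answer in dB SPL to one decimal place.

73.2 dB SPL

Apply inverse-square spreading to bring every level to the receiver, then sum 10^(L/10).
cooling tower: 80.4 − 20·log₁₀(20.4/1.5) = 80.4 − 22.67 = 57.73 dB SPL.
diesel generator: 89.1 − 20·log₁₀(9.9/1.5) = 89.1 − 16.39 = 72.71 dB SPL.
refrigeration condenser: 82.6 − 20·log₁₀(18.4/1.5) = 82.6 − 21.77 = 60.83 dB SPL.
blower: 77.4 − 20·log₁₀(18.5/1.5) = 77.4 − 21.82 = 55.58 dB SPL.
Σ 10^(L/10) = 2.082e+07 → L_total = 10·log₁₀(2.082e+07) = 73.19 dB SPL.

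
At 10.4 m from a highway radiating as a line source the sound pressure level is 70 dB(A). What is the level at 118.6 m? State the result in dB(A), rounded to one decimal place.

59.4 dB(A)

Line-source attenuation: ΔL = 10·log₁₀(r₂/r₁) = 10·log₁₀(118.6/10.4) = 10.571 dB.
L₂ = 70 − 10·log₁₀(118.6/10.4) = 70 − 10.571 = 59.43 dB(A).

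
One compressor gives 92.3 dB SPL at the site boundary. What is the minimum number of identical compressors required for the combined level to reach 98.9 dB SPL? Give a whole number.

5

Need L₁ + 10·log₁₀ N ≥ 98.9, i.e. log₁₀ N ≥ 0.66.
N ≥ 10^(6.6/10) = 4.571, so N = 5.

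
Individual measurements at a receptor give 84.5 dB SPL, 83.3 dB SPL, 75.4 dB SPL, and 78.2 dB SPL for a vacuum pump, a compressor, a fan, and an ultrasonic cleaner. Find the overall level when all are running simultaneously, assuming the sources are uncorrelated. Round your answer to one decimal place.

87.8 dB SPL

For uncorrelated sources the intensities add, so convert each level to linear form, sum, and take 10·log₁₀ of the total.
Σ 10^(L/10) = 10^(84.5/10) + 10^(83.3/10) + 10^(75.4/10) + 10^(78.2/10) = 5.964e+08.
L_total = 10·log₁₀(5.964e+08) = 87.76 dB SPL.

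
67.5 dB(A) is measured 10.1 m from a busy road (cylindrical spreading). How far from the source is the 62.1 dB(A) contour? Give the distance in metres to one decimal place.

The 5.4 dB drop corresponds to a distance ratio of 10^(5.4/10) for a line source.
r₂ = 10.1·10^((67.5−62.1)/10) = 10.1·10^(5.4/10) = 35.02 m.

35.0 m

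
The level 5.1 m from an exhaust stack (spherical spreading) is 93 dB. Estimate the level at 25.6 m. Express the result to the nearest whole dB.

79 dB

For a point source, L₂ = L₁ − 20·log₁₀(r₂/r₁).
L₂ = 93 − 20·log₁₀(25.6/5.1) = 93 − 14.013 = 78.99 dB.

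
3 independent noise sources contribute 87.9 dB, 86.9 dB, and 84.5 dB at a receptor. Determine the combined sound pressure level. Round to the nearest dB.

91 dB

Incoherent sources combine by intensity addition: L_total = 10·log₁₀(Σ 10^(L_i/10)).
Σ 10^(L/10) = 10^(87.9/10) + 10^(86.9/10) + 10^(84.5/10) = 1.388e+09.
L_total = 10·log₁₀(1.388e+09) = 91.42 dB.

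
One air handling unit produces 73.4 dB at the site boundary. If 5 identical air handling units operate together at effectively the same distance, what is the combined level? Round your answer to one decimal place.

N identical incoherent sources raise the level by 10·log₁₀ N.
L_total = 73.4 + 10·log₁₀(5) = 73.4 + 6.990 = 80.39 dB.

80.4 dB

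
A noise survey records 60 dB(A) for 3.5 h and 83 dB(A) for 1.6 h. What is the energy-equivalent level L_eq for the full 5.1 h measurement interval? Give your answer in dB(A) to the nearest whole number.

78 dB(A)

L_eq = 10·log₁₀[(1/T)·Σ tᵢ·10^(Lᵢ/10)] with T = 5.1 h.
Σ tᵢ·10^(Lᵢ/10) = 3.5·10^(60/10) + 1.6·10^(83/10) = 3.227e+08.
L_eq = 10·log₁₀(3.227e+08/5.1) = 78.01 dB(A).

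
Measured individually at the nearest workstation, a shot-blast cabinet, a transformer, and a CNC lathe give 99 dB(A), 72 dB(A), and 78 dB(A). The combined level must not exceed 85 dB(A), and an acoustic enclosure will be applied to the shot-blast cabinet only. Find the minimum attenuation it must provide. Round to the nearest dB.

The untreated sources together contribute 10^(72/10) + 10^(78/10) = 7.894e+07, i.e. 78.97 dB(A).
To meet 85 dB(A) overall, the treated shot-blast cabinet may contribute at most 10^(85/10) − 7.894e+07 = 2.373e+08, i.e. 83.75 dB(A).
So the shot-blast cabinet must be reduced from 99 to 83.75 dB(A): IL = 15.25 dB.

15 dB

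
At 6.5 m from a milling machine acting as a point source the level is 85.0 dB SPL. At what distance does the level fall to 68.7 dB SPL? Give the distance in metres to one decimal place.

For a point source L₁ − L₂ = 20·log₁₀(r₂/r₁), so r₂ = r₁·10^((L₁−L₂)/20).
r₂ = 6.5·10^((85.0−68.7)/20) = 6.5·10^(16.3/20) = 42.45 m.

42.5 m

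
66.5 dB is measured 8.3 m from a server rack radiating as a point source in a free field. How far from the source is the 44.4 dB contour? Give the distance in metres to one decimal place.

Point-source spreading drops the level by 20·log₁₀(r₂/r₁); inverting, r₂/r₁ = 10^(ΔL/20).
r₂ = 8.3·10^((66.5−44.4)/20) = 8.3·10^(22.1/20) = 105.70 m.

105.7 m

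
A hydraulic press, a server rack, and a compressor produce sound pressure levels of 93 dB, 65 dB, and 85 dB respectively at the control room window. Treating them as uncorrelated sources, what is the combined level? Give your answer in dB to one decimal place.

For uncorrelated sources the intensities add, so convert each level to linear form, sum, and take 10·log₁₀ of the total.
Σ 10^(L/10) = 10^(93/10) + 10^(65/10) + 10^(85/10) = 2.315e+09.
L_total = 10·log₁₀(2.315e+09) = 93.64 dB.

93.6 dB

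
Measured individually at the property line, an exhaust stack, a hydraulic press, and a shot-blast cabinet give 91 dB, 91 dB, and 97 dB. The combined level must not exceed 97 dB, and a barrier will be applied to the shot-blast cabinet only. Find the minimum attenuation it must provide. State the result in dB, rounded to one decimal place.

3.0 dB

The untreated sources together contribute 10^(91/10) + 10^(91/10) = 2.518e+09, i.e. 94.01 dB.
To meet 97 dB overall, the treated shot-blast cabinet may contribute at most 10^(97/10) − 2.518e+09 = 2.494e+09, i.e. 93.97 dB.
Required insertion loss = 97 − 93.97 = 3.03 dB.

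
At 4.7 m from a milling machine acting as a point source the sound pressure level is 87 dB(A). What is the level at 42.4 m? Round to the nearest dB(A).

Spherical spreading from a point source gives a 20·log₁₀(r₂/r₁) drop.
L₂ = 87 − 20·log₁₀(42.4/4.7) = 87 − 19.105 = 67.89 dB(A).

68 dB(A)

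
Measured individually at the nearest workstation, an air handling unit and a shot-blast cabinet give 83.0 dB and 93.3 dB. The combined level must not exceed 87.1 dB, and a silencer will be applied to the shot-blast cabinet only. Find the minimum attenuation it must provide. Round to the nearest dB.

8 dB

Everything except the shot-blast cabinet sums to 10^(83.0/10) = 1.995e+08 in linear terms, 83.00 dB.
The limit corresponds to 10^(87.1/10) = 5.129e+08; subtracting the fixed part leaves 3.133e+08 for the shot-blast cabinet, i.e. 84.96 dB.
Required insertion loss = 93.3 − 84.96 = 8.34 dB.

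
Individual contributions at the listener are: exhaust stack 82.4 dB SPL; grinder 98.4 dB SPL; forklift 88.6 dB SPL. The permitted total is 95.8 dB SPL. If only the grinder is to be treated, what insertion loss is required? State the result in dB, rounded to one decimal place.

The untreated sources together contribute 10^(82.4/10) + 10^(88.6/10) = 8.982e+08, i.e. 89.53 dB SPL.
The limit corresponds to 10^(95.8/10) = 3.802e+09; subtracting the fixed part leaves 2.904e+09 for the grinder, i.e. 94.63 dB SPL.
Required insertion loss = 98.4 − 94.63 = 3.77 dB.

3.8 dB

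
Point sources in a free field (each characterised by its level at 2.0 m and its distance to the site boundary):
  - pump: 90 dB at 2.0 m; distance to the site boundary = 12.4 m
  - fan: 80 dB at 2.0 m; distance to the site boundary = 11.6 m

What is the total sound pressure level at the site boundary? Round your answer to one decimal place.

74.6 dB

First find each source's level at the receiver (point-source: −20·log₁₀(r/r_ref)), then combine on an intensity basis.
pump: 90 − 20·log₁₀(12.4/2.0) = 90 − 15.85 = 74.15 dB.
fan: 80 − 20·log₁₀(11.6/2.0) = 80 − 15.27 = 64.73 dB.
Σ 10^(L/10) = 2.899e+07 → L_total = 10·log₁₀(2.899e+07) = 74.62 dB.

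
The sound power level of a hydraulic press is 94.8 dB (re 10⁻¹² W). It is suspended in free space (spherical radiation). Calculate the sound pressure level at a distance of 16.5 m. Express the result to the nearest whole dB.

59 dB

Free-field spherical radiation: L_p = L_w − 10·log₁₀(4π·r²), r = 16.5 m.
4π·r² = 3421 m², 10·log₁₀ of that is 35.342 dB.
L_p = 94.8 − 35.342 = 59.46 dB.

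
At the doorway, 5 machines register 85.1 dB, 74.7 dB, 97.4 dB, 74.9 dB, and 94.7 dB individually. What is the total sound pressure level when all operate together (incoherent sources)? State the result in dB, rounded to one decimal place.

99.5 dB

For uncorrelated sources the intensities add, so convert each level to linear form, sum, and take 10·log₁₀ of the total.
Σ 10^(L/10) = 10^(85.1/10) + 10^(74.7/10) + 10^(97.4/10) + 10^(74.9/10) + 10^(94.7/10) = 8.831e+09.
L_total = 10·log₁₀(8.831e+09) = 99.46 dB.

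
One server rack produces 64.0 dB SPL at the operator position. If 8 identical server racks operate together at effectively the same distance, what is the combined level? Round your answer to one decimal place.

73.0 dB SPL

N identical incoherent sources raise the level by 10·log₁₀ N.
L_total = 64.0 + 10·log₁₀(8) = 64.0 + 9.031 = 73.03 dB SPL.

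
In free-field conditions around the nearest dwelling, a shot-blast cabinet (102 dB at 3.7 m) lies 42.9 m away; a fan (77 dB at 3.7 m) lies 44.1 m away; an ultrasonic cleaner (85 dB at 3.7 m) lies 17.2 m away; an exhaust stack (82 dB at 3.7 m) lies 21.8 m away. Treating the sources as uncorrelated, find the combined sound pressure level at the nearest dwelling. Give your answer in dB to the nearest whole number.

Propagate each source to the receiver with L = L_ref − 20·log₁₀(r/r_ref), then add intensities.
shot-blast cabinet: 102 − 20·log₁₀(42.9/3.7) = 102 − 21.29 = 80.71 dB.
fan: 77 − 20·log₁₀(44.1/3.7) = 77 − 21.52 = 55.48 dB.
ultrasonic cleaner: 85 − 20·log₁₀(17.2/3.7) = 85 − 13.35 = 71.65 dB.
exhaust stack: 82 − 20·log₁₀(21.8/3.7) = 82 − 15.41 = 66.59 dB.
Σ 10^(L/10) = 1.374e+08 → L_total = 10·log₁₀(1.374e+08) = 81.38 dB.

81 dB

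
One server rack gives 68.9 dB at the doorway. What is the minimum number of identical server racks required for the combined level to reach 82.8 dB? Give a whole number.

N identical sources give L₁ + 10·log₁₀ N, so require 10·log₁₀ N ≥ 82.8 − 68.9 = 13.9 dB.
N ≥ 10^(13.9/10) = 24.547, so N = 25.

25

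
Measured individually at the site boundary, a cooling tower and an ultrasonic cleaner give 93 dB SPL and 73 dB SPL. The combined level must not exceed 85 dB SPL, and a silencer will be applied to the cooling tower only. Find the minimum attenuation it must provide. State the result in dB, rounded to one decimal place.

Fixed contribution from the other source: Σ 10^(L/10) = 10^(73/10) = 1.995e+07 (73.00 dB SPL).
The limit corresponds to 10^(85/10) = 3.162e+08; subtracting the fixed part leaves 2.963e+08 for the cooling tower, i.e. 84.72 dB SPL.
So the cooling tower must be reduced from 93 to 84.72 dB SPL: IL = 8.28 dB.

8.3 dB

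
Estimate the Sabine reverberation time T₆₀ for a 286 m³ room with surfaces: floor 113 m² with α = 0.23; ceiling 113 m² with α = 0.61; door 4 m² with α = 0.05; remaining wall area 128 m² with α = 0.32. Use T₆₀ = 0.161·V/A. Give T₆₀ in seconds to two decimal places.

Summing Sᵢαᵢ: 113·0.23 + 113·0.61 + 4·0.05 + 128·0.32 = 136.08 m².
T₆₀ = 0.161·V/A = 0.161·286/136.08 = 0.338 s.

0.34 s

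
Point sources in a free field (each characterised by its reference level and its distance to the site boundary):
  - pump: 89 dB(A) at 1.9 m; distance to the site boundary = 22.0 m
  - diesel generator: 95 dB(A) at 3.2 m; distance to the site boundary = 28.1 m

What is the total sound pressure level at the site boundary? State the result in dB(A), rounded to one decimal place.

Apply inverse-square spreading to bring every level to the receiver, then sum 10^(L/10).
pump: 89 − 20·log₁₀(22.0/1.9) = 89 − 21.27 = 67.73 dB(A).
diesel generator: 95 − 20·log₁₀(28.1/3.2) = 95 − 18.87 = 76.13 dB(A).
Σ 10^(L/10) = 4.693e+07 → L_total = 10·log₁₀(4.693e+07) = 76.71 dB(A).

76.7 dB(A)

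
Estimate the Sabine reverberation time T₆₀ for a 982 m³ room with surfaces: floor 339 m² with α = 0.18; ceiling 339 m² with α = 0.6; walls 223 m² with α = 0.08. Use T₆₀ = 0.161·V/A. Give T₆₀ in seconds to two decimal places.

Total absorption A = 339·0.18 + 339·0.6 + 223·0.08 = 282.26 m² sabins.
T₆₀ = 0.161·V/A = 0.161·982/282.26 = 0.560 s.

0.56 s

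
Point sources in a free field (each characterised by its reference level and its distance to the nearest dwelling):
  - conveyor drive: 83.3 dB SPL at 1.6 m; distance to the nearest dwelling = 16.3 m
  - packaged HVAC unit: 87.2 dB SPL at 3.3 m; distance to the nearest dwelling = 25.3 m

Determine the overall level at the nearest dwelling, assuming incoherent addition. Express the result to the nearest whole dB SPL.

Apply inverse-square spreading to bring every level to the receiver, then sum 10^(L/10).
conveyor drive: 83.3 − 20·log₁₀(16.3/1.6) = 83.3 − 20.16 = 63.14 dB SPL.
packaged HVAC unit: 87.2 − 20·log₁₀(25.3/3.3) = 87.2 − 17.69 = 69.51 dB SPL.
Σ 10^(L/10) = 1.099e+07 → L_total = 10·log₁₀(1.099e+07) = 70.41 dB SPL.

70 dB SPL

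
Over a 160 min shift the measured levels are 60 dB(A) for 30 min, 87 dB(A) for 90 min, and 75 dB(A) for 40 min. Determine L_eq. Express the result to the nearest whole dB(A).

Weight each interval's intensity by its duration and average over T = 160 min:
Σ tᵢ·10^(Lᵢ/10) = 30·10^(60/10) + 90·10^(87/10) + 40·10^(75/10) = 4.640e+10.
L_eq = 10·log₁₀(4.640e+10/160) = 84.62 dB(A).

85 dB(A)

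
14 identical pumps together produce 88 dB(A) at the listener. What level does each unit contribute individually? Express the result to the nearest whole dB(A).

77 dB(A)

Dividing the total intensity by 14 lowers the level by 10·log₁₀ 14 = 11.461 dB: L₁ = 88 − 11.461.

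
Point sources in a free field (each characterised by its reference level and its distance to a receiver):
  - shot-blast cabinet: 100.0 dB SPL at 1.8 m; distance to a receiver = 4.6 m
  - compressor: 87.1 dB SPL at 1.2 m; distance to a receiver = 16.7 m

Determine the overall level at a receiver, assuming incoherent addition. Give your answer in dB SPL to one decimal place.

91.9 dB SPL

First find each source's level at the receiver (point-source: −20·log₁₀(r/r_ref)), then combine on an intensity basis.
shot-blast cabinet: 100.0 − 20·log₁₀(4.6/1.8) = 100.0 − 8.15 = 91.85 dB SPL.
compressor: 87.1 − 20·log₁₀(16.7/1.2) = 87.1 − 22.87 = 64.23 dB SPL.
Σ 10^(L/10) = 1.534e+09 → L_total = 10·log₁₀(1.534e+09) = 91.86 dB SPL.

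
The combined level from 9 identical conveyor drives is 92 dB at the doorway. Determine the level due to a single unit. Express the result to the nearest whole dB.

82 dB

Dividing the total intensity by 9 lowers the level by 10·log₁₀ 9 = 9.542 dB: L₁ = 92 − 9.542.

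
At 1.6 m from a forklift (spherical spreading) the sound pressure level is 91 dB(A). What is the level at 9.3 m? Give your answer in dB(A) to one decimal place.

Spherical spreading from a point source gives a 20·log₁₀(r₂/r₁) drop.
L₂ = 91 − 20·log₁₀(9.3/1.6) = 91 − 15.287 = 75.71 dB(A).

75.7 dB(A)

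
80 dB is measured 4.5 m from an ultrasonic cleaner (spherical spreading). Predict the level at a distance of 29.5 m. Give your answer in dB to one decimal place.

63.7 dB

Spherical spreading from a point source gives a 20·log₁₀(r₂/r₁) drop.
L₂ = 80 − 20·log₁₀(29.5/4.5) = 80 − 16.332 = 63.67 dB.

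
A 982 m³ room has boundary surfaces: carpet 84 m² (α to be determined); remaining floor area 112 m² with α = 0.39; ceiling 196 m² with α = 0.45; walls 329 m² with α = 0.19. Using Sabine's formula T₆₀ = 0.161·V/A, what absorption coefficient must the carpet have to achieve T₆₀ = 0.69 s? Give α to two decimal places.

0.41

A = 0.161·V/T₆₀ = 0.161·982/0.69 = 229.13 m² sabins.
Absorption from the other surfaces = 112·0.39 + 196·0.45 + 329·0.19 = 194.39 m², so the carpet must supply 34.74 m² over 84 m².
α = 34.74/84 = 0.414.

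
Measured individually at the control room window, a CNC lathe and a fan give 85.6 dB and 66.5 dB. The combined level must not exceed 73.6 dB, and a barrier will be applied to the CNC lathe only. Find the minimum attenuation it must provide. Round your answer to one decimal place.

12.9 dB

The untreated sources together contribute 10^(66.5/10) = 4.467e+06, i.e. 66.50 dB.
To meet 73.6 dB overall, the treated CNC lathe may contribute at most 10^(73.6/10) − 4.467e+06 = 1.844e+07, i.e. 72.66 dB.
Required insertion loss = 85.6 − 72.66 = 12.94 dB.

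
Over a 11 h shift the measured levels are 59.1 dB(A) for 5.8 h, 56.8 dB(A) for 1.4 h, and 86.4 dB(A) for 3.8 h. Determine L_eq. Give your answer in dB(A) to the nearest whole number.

Weight each interval's intensity by its duration and average over T = 11 h:
Σ tᵢ·10^(Lᵢ/10) = 5.8·10^(59.1/10) + 1.4·10^(56.8/10) + 3.8·10^(86.4/10) = 1.664e+09.
L_eq = 10·log₁₀(1.664e+09/11) = 81.80 dB(A).

82 dB(A)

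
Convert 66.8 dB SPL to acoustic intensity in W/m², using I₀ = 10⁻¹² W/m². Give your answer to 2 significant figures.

I/I₀ = 10^(66.8/10) = 4.786e+06, so I = 4.786e+06 × 10⁻¹² W/m².

4.8e-06 W/m²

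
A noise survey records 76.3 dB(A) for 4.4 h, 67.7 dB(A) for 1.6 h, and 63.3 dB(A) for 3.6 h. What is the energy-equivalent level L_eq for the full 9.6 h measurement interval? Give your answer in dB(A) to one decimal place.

Weight each interval's intensity by its duration and average over T = 9.6 h:
Σ tᵢ·10^(Lᵢ/10) = 4.4·10^(76.3/10) + 1.6·10^(67.7/10) + 3.6·10^(63.3/10) = 2.048e+08.
L_eq = 10·log₁₀(2.048e+08/9.6) = 73.29 dB(A).

73.3 dB(A)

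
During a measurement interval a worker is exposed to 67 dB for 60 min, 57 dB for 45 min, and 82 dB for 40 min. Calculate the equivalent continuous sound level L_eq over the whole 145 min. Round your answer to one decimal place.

The energy average is taken in the linear domain: L_eq = 10·log₁₀[(Σ tᵢ·10^(Lᵢ/10))/T], T = 145 min.
Σ tᵢ·10^(Lᵢ/10) = 60·10^(67/10) + 45·10^(57/10) + 40·10^(82/10) = 6.663e+09.
L_eq = 10·log₁₀(6.663e+09/145) = 76.62 dB.

76.6 dB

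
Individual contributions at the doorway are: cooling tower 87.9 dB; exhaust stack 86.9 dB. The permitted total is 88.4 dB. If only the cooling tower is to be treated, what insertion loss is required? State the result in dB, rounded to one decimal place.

The untreated sources together contribute 10^(86.9/10) = 4.898e+08, i.e. 86.90 dB.
The limit corresponds to 10^(88.4/10) = 6.918e+08; subtracting the fixed part leaves 2.021e+08 for the cooling tower, i.e. 83.05 dB.
Required insertion loss = 87.9 − 83.05 = 4.85 dB.

4.8 dB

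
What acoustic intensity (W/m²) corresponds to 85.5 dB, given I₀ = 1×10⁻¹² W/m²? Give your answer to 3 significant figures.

I/I₀ = 10^(85.5/10) = 3.548e+08, so I = 3.548e+08 × 10⁻¹² W/m².

0.000355 W/m²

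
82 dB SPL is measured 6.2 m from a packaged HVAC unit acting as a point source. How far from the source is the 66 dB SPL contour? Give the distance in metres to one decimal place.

Point-source spreading drops the level by 20·log₁₀(r₂/r₁); inverting, r₂/r₁ = 10^(ΔL/20).
r₂ = 6.2·10^((82−66)/20) = 6.2·10^(16.0/20) = 39.12 m.

39.1 m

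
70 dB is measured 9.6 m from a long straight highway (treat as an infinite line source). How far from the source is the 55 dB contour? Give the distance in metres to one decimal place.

303.6 m

The 15.0 dB drop corresponds to a distance ratio of 10^(15.0/10) for a line source.
r₂ = 9.6·10^((70−55)/10) = 9.6·10^(15.0/10) = 303.58 m.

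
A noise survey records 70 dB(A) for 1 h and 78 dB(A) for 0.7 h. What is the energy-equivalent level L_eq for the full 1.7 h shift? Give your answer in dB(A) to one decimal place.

Weight each interval's intensity by its duration and average over T = 1.7 h:
Σ tᵢ·10^(Lᵢ/10) = 1·10^(70/10) + 0.7·10^(78/10) = 5.417e+07.
L_eq = 10·log₁₀(5.417e+07/1.7) = 75.03 dB(A).

75.0 dB(A)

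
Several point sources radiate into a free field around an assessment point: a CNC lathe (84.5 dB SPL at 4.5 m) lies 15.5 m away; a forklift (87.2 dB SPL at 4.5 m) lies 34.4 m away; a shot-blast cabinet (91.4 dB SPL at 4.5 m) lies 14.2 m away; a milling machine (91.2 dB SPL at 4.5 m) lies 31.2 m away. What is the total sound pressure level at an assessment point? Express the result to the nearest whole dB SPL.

Apply inverse-square spreading to bring every level to the receiver, then sum 10^(L/10).
CNC lathe: 84.5 − 20·log₁₀(15.5/4.5) = 84.5 − 10.74 = 73.76 dB SPL.
forklift: 87.2 − 20·log₁₀(34.4/4.5) = 87.2 − 17.67 = 69.53 dB SPL.
shot-blast cabinet: 91.4 − 20·log₁₀(14.2/4.5) = 91.4 − 9.98 = 81.42 dB SPL.
milling machine: 91.2 − 20·log₁₀(31.2/4.5) = 91.2 − 16.82 = 74.38 dB SPL.
Σ 10^(L/10) = 1.988e+08 → L_total = 10·log₁₀(1.988e+08) = 82.98 dB SPL.

83 dB SPL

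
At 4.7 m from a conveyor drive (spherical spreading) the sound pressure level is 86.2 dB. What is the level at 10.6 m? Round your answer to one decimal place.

79.1 dB

Spherical spreading from a point source gives a 20·log₁₀(r₂/r₁) drop.
L₂ = 86.2 − 20·log₁₀(10.6/4.7) = 86.2 − 7.064 = 79.14 dB.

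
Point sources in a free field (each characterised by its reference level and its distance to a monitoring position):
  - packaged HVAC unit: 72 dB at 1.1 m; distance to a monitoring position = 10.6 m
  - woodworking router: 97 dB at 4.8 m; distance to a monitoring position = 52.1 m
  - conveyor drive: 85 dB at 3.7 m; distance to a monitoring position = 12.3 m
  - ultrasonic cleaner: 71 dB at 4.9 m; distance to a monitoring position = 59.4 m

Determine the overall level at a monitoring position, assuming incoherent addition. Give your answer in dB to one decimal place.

Apply inverse-square spreading to bring every level to the receiver, then sum 10^(L/10).
packaged HVAC unit: 72 − 20·log₁₀(10.6/1.1) = 72 − 19.68 = 52.32 dB.
woodworking router: 97 − 20·log₁₀(52.1/4.8) = 97 − 20.71 = 76.29 dB.
conveyor drive: 85 − 20·log₁₀(12.3/3.7) = 85 − 10.43 = 74.57 dB.
ultrasonic cleaner: 71 − 20·log₁₀(59.4/4.9) = 71 − 21.67 = 49.33 dB.
Σ 10^(L/10) = 7.141e+07 → L_total = 10·log₁₀(7.141e+07) = 78.54 dB.

78.5 dB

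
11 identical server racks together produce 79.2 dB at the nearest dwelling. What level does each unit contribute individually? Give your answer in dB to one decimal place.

11 equal contributions raise the level by 10·log₁₀ 11 = 10.414 dB, so each unit alone gives 79.2 − 10.414.

68.8 dB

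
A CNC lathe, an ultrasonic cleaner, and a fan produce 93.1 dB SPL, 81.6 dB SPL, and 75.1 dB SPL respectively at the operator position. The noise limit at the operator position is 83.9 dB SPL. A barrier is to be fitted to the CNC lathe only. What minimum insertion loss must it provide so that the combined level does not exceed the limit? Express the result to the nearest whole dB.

Fixed contribution from the other sources: Σ 10^(L/10) = 10^(81.6/10) + 10^(75.1/10) = 1.769e+08 (82.48 dB SPL).
To meet 83.9 dB SPL overall, the treated CNC lathe may contribute at most 10^(83.9/10) − 1.769e+08 = 6.857e+07, i.e. 78.36 dB SPL.
So the CNC lathe must be reduced from 93.1 to 78.36 dB SPL: IL = 14.74 dB.

15 dB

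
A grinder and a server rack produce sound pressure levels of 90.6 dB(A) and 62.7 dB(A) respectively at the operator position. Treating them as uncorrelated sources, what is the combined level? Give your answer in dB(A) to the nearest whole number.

91 dB(A)

For uncorrelated sources the intensities add, so convert each level to linear form, sum, and take 10·log₁₀ of the total.
Σ 10^(L/10) = 10^(90.6/10) + 10^(62.7/10) = 1.150e+09.
L_total = 10·log₁₀(1.150e+09) = 90.61 dB(A).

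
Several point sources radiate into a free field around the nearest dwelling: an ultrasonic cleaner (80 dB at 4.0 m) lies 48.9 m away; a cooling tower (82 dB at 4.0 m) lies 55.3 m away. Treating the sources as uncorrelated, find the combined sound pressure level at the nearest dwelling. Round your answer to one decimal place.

61.8 dB

First find each source's level at the receiver (point-source: −20·log₁₀(r/r_ref)), then combine on an intensity basis.
ultrasonic cleaner: 80 − 20·log₁₀(48.9/4.0) = 80 − 21.74 = 58.26 dB.
cooling tower: 82 − 20·log₁₀(55.3/4.0) = 82 − 22.81 = 59.19 dB.
Σ 10^(L/10) = 1.498e+06 → L_total = 10·log₁₀(1.498e+06) = 61.76 dB.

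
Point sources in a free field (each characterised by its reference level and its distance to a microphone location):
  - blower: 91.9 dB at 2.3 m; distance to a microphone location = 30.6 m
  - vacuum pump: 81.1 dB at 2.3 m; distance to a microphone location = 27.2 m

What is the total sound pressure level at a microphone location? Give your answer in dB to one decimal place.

First find each source's level at the receiver (point-source: −20·log₁₀(r/r_ref)), then combine on an intensity basis.
blower: 91.9 − 20·log₁₀(30.6/2.3) = 91.9 − 22.48 = 69.42 dB.
vacuum pump: 81.1 − 20·log₁₀(27.2/2.3) = 81.1 − 21.46 = 59.64 dB.
Σ 10^(L/10) = 9.671e+06 → L_total = 10·log₁₀(9.671e+06) = 69.85 dB.

69.9 dB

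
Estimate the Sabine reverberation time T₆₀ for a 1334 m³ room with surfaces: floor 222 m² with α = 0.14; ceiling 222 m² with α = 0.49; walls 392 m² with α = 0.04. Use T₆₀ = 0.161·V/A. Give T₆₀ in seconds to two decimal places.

Summing Sᵢαᵢ: 222·0.14 + 222·0.49 + 392·0.04 = 155.54 m².
T₆₀ = 0.161 × 1334 / 155.54 = 1.381 s.

1.38 s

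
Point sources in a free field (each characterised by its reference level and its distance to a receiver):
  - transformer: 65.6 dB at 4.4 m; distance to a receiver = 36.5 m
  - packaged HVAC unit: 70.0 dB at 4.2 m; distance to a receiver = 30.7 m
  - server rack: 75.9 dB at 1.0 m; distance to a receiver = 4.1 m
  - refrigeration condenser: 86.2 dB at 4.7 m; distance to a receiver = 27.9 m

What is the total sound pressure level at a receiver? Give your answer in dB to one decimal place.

71.6 dB

Propagate each source to the receiver with L = L_ref − 20·log₁₀(r/r_ref), then add intensities.
transformer: 65.6 − 20·log₁₀(36.5/4.4) = 65.6 − 18.38 = 47.22 dB.
packaged HVAC unit: 70.0 − 20·log₁₀(30.7/4.2) = 70.0 − 17.28 = 52.72 dB.
server rack: 75.9 − 20·log₁₀(4.1/1.0) = 75.9 − 12.26 = 63.64 dB.
refrigeration condenser: 86.2 − 20·log₁₀(27.9/4.7) = 86.2 − 15.47 = 70.73 dB.
Σ 10^(L/10) = 1.438e+07 → L_total = 10·log₁₀(1.438e+07) = 71.58 dB.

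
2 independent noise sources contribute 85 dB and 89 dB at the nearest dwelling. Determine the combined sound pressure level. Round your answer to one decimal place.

90.5 dB

For uncorrelated sources the intensities add, so convert each level to linear form, sum, and take 10·log₁₀ of the total.
Σ 10^(L/10) = 10^(85/10) + 10^(89/10) = 1.111e+09.
L_total = 10·log₁₀(1.111e+09) = 90.46 dB.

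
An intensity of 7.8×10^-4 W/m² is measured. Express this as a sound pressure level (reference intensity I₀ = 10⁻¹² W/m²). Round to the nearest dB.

89 dB

L = 10·log₁₀(I/I₀) = 10·log₁₀(7.8×10^-4/10⁻¹²) = 10·log₁₀(7.8×10^8).
L = 10·(0.8921 + 8) = 88.92 dB.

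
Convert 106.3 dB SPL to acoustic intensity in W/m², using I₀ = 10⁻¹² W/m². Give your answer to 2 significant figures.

I/I₀ = 10^(106.3/10) = 4.266e+10, so I = 4.266e+10 × 10⁻¹² W/m².

0.043 W/m²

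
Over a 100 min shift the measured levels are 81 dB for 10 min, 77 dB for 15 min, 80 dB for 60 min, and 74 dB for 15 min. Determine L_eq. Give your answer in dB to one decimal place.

The energy average is taken in the linear domain: L_eq = 10·log₁₀[(Σ tᵢ·10^(Lᵢ/10))/T], T = 100 min.
Σ tᵢ·10^(Lᵢ/10) = 10·10^(81/10) + 15·10^(77/10) + 60·10^(80/10) + 15·10^(74/10) = 8.387e+09.
L_eq = 10·log₁₀(8.387e+09/100) = 79.24 dB.

79.2 dB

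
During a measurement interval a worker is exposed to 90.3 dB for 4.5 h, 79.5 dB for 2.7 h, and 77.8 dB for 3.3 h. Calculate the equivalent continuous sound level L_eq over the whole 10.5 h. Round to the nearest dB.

L_eq = 10·log₁₀[(1/T)·Σ tᵢ·10^(Lᵢ/10)] with T = 10.5 h.
Σ tᵢ·10^(Lᵢ/10) = 4.5·10^(90.3/10) + 2.7·10^(79.5/10) + 3.3·10^(77.8/10) = 5.261e+09.
L_eq = 10·log₁₀(5.261e+09/10.5) = 87.00 dB.

87 dB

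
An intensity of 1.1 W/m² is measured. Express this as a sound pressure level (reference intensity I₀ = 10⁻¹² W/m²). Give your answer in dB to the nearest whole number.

L = 10·log₁₀(I/I₀) = 10·log₁₀(1.1/10⁻¹²) = 10·log₁₀(1.1×10^12).
L = 10·(0.0414 + 12) = 120.41 dB.

120 dB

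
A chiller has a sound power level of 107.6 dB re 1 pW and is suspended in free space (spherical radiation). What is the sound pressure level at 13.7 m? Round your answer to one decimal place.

73.9 dB

The power spreads over a sphere of area 4π·r², so L_p = L_w − 10·log₁₀(4π·r²).
4π·r² = 2359 m², 10·log₁₀ of that is 33.727 dB.
L_p = 107.6 − 33.727 = 73.87 dB.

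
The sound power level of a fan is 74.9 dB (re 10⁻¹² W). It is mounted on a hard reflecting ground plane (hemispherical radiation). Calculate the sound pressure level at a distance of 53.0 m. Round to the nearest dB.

L_p = L_w − 10·log₁₀(2π·r²) with r = 53.0 m.
2π·r² = 1.765e+04 m², 10·log₁₀ of that is 42.467 dB.
L_p = 74.9 − 42.467 = 32.43 dB.

32 dB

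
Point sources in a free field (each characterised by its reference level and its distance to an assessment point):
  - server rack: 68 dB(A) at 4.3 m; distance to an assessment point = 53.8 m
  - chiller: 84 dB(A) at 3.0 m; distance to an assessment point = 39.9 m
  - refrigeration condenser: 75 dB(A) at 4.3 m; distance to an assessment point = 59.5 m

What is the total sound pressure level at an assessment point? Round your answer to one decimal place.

First find each source's level at the receiver (point-source: −20·log₁₀(r/r_ref)), then combine on an intensity basis.
server rack: 68 − 20·log₁₀(53.8/4.3) = 68 − 21.95 = 46.05 dB(A).
chiller: 84 − 20·log₁₀(39.9/3.0) = 84 − 22.48 = 61.52 dB(A).
refrigeration condenser: 75 − 20·log₁₀(59.5/4.3) = 75 − 22.82 = 52.18 dB(A).
Σ 10^(L/10) = 1.625e+06 → L_total = 10·log₁₀(1.625e+06) = 62.11 dB(A).

62.1 dB(A)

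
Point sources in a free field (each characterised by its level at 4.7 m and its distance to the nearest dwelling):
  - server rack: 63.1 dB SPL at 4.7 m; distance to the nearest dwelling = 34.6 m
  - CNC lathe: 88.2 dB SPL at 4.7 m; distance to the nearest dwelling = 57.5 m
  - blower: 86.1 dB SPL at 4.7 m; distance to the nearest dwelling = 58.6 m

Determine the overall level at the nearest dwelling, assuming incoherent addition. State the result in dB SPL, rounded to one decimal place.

68.5 dB SPL

Propagate each source to the receiver with L = L_ref − 20·log₁₀(r/r_ref), then add intensities.
server rack: 63.1 − 20·log₁₀(34.6/4.7) = 63.1 − 17.34 = 45.76 dB SPL.
CNC lathe: 88.2 − 20·log₁₀(57.5/4.7) = 88.2 − 21.75 = 66.45 dB SPL.
blower: 86.1 − 20·log₁₀(58.6/4.7) = 86.1 − 21.92 = 64.18 dB SPL.
Σ 10^(L/10) = 7.073e+06 → L_total = 10·log₁₀(7.073e+06) = 68.50 dB SPL.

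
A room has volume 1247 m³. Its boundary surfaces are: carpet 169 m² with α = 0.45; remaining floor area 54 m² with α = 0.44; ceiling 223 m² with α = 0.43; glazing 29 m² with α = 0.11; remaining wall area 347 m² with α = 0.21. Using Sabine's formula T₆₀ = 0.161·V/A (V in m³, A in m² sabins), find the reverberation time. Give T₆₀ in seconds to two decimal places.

Total absorption A = 169·0.45 + 54·0.44 + 223·0.43 + 29·0.11 + 347·0.21 = 271.76 m² sabins.
T₆₀ = 0.161 × 1247 / 271.76 = 0.739 s.

0.74 s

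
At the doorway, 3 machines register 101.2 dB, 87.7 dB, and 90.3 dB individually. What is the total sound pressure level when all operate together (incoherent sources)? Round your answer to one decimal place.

For uncorrelated sources the intensities add, so convert each level to linear form, sum, and take 10·log₁₀ of the total.
Σ 10^(L/10) = 10^(101.2/10) + 10^(87.7/10) + 10^(90.3/10) = 1.484e+10.
L_total = 10·log₁₀(1.484e+10) = 101.72 dB.

101.7 dB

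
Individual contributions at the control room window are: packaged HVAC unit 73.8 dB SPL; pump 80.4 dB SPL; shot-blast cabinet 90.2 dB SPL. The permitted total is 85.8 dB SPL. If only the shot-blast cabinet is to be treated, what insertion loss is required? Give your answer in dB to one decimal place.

Everything except the shot-blast cabinet sums to 10^(73.8/10) + 10^(80.4/10) = 1.336e+08 in linear terms, 81.26 dB SPL.
To meet 85.8 dB SPL overall, the treated shot-blast cabinet may contribute at most 10^(85.8/10) − 1.336e+08 = 2.466e+08, i.e. 83.92 dB SPL.
So the shot-blast cabinet must be reduced from 90.2 to 83.92 dB SPL: IL = 6.28 dB.

6.3 dB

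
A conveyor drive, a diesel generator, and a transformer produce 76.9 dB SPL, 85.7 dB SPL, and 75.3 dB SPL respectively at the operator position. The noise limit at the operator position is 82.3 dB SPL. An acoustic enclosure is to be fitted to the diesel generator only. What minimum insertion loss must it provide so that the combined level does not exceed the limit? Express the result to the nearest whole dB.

The untreated sources together contribute 10^(76.9/10) + 10^(75.3/10) = 8.286e+07, i.e. 79.18 dB SPL.
To meet 82.3 dB SPL overall, the treated diesel generator may contribute at most 10^(82.3/10) − 8.286e+07 = 8.696e+07, i.e. 79.39 dB SPL.
So the diesel generator must be reduced from 85.7 to 79.39 dB SPL: IL = 6.31 dB.

6 dB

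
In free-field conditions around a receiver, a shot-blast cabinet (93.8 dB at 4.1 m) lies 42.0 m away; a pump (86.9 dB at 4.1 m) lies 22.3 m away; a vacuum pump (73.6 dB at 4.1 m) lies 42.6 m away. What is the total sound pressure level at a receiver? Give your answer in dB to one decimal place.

Apply inverse-square spreading to bring every level to the receiver, then sum 10^(L/10).
shot-blast cabinet: 93.8 − 20·log₁₀(42.0/4.1) = 93.8 − 20.21 = 73.59 dB.
pump: 86.9 − 20·log₁₀(22.3/4.1) = 86.9 − 14.71 = 72.19 dB.
vacuum pump: 73.6 − 20·log₁₀(42.6/4.1) = 73.6 − 20.33 = 53.27 dB.
Σ 10^(L/10) = 3.963e+07 → L_total = 10·log₁₀(3.963e+07) = 75.98 dB.

76.0 dB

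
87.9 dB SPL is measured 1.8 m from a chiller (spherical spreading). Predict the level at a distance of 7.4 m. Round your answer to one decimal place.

75.6 dB SPL

Point-source attenuation: ΔL = 20·log₁₀(r₂/r₁) = 20·log₁₀(7.4/1.8) = 12.279 dB.
L₂ = 87.9 − 20·log₁₀(7.4/1.8) = 87.9 − 12.279 = 75.62 dB SPL.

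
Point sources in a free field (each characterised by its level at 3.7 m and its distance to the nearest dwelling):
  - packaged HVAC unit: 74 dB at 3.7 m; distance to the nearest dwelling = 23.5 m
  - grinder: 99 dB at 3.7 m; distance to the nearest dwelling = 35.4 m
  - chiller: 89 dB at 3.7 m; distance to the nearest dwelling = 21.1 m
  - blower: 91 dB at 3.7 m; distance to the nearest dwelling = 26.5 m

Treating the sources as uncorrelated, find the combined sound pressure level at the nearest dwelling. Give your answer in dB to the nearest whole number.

81 dB

First find each source's level at the receiver (point-source: −20·log₁₀(r/r_ref)), then combine on an intensity basis.
packaged HVAC unit: 74 − 20·log₁₀(23.5/3.7) = 74 − 16.06 = 57.94 dB.
grinder: 99 − 20·log₁₀(35.4/3.7) = 99 − 19.62 = 79.38 dB.
chiller: 89 − 20·log₁₀(21.1/3.7) = 89 − 15.12 = 73.88 dB.
blower: 91 − 20·log₁₀(26.5/3.7) = 91 − 17.10 = 73.90 dB.
Σ 10^(L/10) = 1.364e+08 → L_total = 10·log₁₀(1.364e+08) = 81.35 dB.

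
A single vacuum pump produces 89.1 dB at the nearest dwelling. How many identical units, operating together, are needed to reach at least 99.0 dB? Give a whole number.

10

The shortfall is 99.0 − 89.1 = 9.9 dB, and N units add 10·log₁₀ N, so need 10·log₁₀ N ≥ 9.9.
N ≥ 10^(9.9/10) = 9.772, so N = 10.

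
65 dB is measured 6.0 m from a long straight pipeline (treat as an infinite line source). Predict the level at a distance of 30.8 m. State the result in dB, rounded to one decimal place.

Cylindrical spreading from a line source gives a 10·log₁₀(r₂/r₁) drop.
L₂ = 65 − 10·log₁₀(30.8/6.0) = 65 − 7.104 = 57.90 dB.

57.9 dB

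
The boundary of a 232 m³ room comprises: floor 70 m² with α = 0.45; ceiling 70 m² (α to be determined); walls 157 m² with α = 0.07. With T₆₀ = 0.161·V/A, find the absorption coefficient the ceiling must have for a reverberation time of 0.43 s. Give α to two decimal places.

0.63

From T₆₀ = 0.161·V/A, the target T₆₀ = 0.43 s needs A = 0.161·232/0.43 = 86.87 m².
Absorption from the other surfaces = 70·0.45 + 157·0.07 = 42.49 m², so the ceiling must supply 44.38 m² over 70 m².
α = 44.38/70 = 0.634.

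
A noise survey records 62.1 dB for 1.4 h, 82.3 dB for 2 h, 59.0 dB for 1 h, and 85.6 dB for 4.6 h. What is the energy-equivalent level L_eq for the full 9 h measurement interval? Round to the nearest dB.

83 dB

Weight each interval's intensity by its duration and average over T = 9 h:
Σ tᵢ·10^(Lᵢ/10) = 1.4·10^(62.1/10) + 2·10^(82.3/10) + 1·10^(59.0/10) + 4.6·10^(85.6/10) = 2.013e+09.
L_eq = 10·log₁₀(2.013e+09/9) = 83.50 dB.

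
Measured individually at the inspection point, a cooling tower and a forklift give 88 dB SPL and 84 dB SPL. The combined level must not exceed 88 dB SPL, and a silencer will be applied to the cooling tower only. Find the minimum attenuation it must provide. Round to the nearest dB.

2 dB

The untreated sources together contribute 10^(84/10) = 2.512e+08, i.e. 84.00 dB SPL.
To meet 88 dB SPL overall, the treated cooling tower may contribute at most 10^(88/10) − 2.512e+08 = 3.798e+08, i.e. 85.80 dB SPL.
So the cooling tower must be reduced from 88 to 85.80 dB SPL: IL = 2.20 dB.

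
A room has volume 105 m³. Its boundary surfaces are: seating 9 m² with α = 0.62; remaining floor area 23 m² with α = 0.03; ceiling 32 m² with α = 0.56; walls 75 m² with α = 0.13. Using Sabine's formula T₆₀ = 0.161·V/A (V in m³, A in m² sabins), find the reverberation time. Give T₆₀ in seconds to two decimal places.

A = Σ Sᵢαᵢ = 9·0.62 + 23·0.03 + 32·0.56 + 75·0.13 = 33.94 m².
T₆₀ = 0.161·V/A = 0.161·105/33.94 = 0.498 s.

0.50 s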